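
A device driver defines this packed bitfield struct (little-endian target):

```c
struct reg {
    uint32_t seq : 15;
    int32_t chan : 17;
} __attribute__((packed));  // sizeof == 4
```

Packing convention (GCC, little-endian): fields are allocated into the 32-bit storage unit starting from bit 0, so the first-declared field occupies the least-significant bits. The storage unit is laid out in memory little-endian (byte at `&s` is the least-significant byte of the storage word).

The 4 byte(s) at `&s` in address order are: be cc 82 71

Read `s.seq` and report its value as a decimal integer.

19646

[0]=0xbe [1]=0xcc [2]=0x82 [3]=0x71 (little-endian) → word 0x7182ccbe
seq [0+:15] = (word>>0) & 0x7fff = 19646  ←
chan [15+:17] = (word>>15) & 0x1ffff = 58117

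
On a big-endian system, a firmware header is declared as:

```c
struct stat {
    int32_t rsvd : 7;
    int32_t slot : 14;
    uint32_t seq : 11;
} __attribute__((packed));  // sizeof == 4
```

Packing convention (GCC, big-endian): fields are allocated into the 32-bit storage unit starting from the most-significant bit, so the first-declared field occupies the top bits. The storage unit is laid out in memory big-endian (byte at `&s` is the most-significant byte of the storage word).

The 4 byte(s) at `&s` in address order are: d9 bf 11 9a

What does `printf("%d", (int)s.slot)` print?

-2078

[0]=0xd9 [1]=0xbf [2]=0x11 [3]=0x9a (big-endian) → word 0xd9bf119a
rsvd:7 @ bit 25 → (0xd9bf119a>>25)&0x7f = 0x6c
slot:14 @ bit 11 → (0xd9bf119a>>11)&0x3fff = 0x37e2  ←
seq:11 @ bit 0 → (0xd9bf119a>>0)&0x7ff = 0x19a
slot signed 14b, MSB=1: 14306 - 16384 = -2078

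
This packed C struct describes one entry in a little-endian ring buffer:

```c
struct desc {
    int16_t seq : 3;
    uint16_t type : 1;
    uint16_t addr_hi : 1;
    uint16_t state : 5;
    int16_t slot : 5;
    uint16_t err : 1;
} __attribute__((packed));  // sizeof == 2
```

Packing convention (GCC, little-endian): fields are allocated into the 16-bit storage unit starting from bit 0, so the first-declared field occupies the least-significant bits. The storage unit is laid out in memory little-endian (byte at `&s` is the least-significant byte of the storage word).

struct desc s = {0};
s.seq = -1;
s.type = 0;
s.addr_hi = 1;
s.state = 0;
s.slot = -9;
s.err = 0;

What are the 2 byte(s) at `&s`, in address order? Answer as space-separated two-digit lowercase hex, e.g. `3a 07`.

17 5c

seq:3 = -1 → 0x7 << 0 → word 0x0007
type:1 = 0 → 0x0 << 3 → word 0x0007
addr_hi:1 = 1 → 0x1 << 4 → word 0x0017
state:5 = 0 → 0x0 << 5 → word 0x0017
slot:5 = -9 → 0x17 << 10 → word 0x5c17
err:1 = 0 → 0x0 << 15 → word 0x5c17
word = 0x5c17 → little-endian bytes:
  [0]=0x17  [1]=0x5c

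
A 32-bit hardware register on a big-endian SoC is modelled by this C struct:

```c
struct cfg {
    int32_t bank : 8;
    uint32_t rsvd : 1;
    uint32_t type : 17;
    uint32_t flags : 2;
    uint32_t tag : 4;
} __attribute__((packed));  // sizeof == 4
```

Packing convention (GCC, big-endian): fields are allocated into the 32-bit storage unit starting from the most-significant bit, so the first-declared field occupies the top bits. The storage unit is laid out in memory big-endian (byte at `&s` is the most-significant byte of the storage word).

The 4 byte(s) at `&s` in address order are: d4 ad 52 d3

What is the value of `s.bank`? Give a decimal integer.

-44

[0]=0xd4 [1]=0xad [2]=0x52 [3]=0xd3 (big-endian) → word 0xd4ad52d3
bank [24+:8] = (word>>24) & 0xff = 212  ←
rsvd [23+:1] = (word>>23) & 0x1 = 1
type [6+:17] = (word>>6) & 0x1ffff = 46411
flags [4+:2] = (word>>4) & 0x3 = 1
tag [0+:4] = (word>>0) & 0xf = 3
bank signed 8b, MSB=1: 212 - 256 = -44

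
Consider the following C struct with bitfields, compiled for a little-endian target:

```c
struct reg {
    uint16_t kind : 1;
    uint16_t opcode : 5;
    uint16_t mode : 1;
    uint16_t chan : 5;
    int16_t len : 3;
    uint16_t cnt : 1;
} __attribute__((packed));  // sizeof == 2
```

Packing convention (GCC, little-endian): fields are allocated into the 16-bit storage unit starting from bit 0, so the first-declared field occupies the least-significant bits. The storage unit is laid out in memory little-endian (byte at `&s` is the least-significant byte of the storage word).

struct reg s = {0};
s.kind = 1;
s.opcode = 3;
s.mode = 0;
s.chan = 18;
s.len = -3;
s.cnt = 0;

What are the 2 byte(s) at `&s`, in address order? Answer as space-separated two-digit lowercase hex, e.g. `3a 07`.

kind (1b) val=1 bits=0x1 at bit 0: 0x0001
opcode (5b) val=3 bits=0x3 at bit 1: 0x0007
mode (1b) val=0 bits=0x0 at bit 6: 0x0007
chan (5b) val=18 bits=0x12 at bit 7: 0x0907
len (3b) val=-3 bits=0x5 at bit 12: 0x5907
cnt (1b) val=0 bits=0x0 at bit 15: 0x5907
word = 0x5907 → little-endian bytes:
  [0]=0x07  [1]=0x59

07 59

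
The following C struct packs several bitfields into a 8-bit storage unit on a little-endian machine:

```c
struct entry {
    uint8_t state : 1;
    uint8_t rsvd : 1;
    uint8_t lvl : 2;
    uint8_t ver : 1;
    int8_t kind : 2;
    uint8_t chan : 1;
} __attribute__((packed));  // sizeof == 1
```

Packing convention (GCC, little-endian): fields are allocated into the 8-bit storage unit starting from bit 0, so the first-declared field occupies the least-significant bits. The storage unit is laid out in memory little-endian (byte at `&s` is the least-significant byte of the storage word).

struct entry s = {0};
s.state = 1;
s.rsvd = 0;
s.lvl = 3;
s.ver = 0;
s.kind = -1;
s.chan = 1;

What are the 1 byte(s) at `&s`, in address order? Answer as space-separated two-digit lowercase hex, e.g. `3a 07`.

ed

state (1b) val=1 bits=0x1 at bit 0: 0x01
rsvd (1b) val=0 bits=0x0 at bit 1: 0x01
lvl (2b) val=3 bits=0x3 at bit 2: 0x0d
ver (1b) val=0 bits=0x0 at bit 4: 0x0d
kind (2b) val=-1 bits=0x3 at bit 5: 0x6d
chan (1b) val=1 bits=0x1 at bit 7: 0xed
word = 0xed → little-endian bytes:
  [0]=0xed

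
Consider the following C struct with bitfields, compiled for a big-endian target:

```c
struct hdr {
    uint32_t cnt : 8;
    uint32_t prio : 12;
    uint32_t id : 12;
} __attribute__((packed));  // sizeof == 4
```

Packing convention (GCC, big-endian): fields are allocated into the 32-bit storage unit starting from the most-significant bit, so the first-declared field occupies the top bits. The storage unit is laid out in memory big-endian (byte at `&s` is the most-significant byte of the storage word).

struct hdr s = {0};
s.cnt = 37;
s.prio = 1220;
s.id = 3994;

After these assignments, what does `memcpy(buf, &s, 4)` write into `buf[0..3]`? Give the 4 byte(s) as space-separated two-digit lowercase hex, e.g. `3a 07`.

25 4c 4f 9a

cnt (8b) val=37 bits=0x25 at bit 24: 0x25000000
prio (12b) val=1220 bits=0x4c4 at bit 12: 0x254c4000
id (12b) val=3994 bits=0xf9a at bit 0: 0x254c4f9a
word = 0x254c4f9a → big-endian bytes:
  [0]=0x25  [1]=0x4c  [2]=0x4f  [3]=0x9a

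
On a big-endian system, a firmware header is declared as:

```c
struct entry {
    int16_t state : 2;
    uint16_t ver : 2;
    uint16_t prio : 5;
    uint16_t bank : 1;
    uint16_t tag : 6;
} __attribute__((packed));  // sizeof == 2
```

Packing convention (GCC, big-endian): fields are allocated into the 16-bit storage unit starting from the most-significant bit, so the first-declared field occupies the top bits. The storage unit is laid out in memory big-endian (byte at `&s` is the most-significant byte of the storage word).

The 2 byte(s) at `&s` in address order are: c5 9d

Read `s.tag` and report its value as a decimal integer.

29

[0]=0xc5 [1]=0x9d (big-endian) → word 0xc59d
state:2 @ bit 14 → (0xc59d>>14)&0x3 = 0x3
ver:2 @ bit 12 → (0xc59d>>12)&0x3 = 0x0
prio:5 @ bit 7 → (0xc59d>>7)&0x1f = 0xb
bank:1 @ bit 6 → (0xc59d>>6)&0x1 = 0x0
tag:6 @ bit 0 → (0xc59d>>0)&0x3f = 0x1d  ←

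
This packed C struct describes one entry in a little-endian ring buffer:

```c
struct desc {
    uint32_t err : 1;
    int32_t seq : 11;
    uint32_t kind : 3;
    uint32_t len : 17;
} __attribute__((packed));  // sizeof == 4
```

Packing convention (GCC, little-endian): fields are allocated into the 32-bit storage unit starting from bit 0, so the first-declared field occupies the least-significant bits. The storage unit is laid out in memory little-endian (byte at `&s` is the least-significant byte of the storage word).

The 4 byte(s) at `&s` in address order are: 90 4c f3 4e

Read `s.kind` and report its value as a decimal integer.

4

[0]=0x90 [1]=0x4c [2]=0xf3 [3]=0x4e (little-endian) → word 0x4ef34c90
err:1 @ bit 0 → (0x4ef34c90>>0)&0x1 = 0x0
seq:11 @ bit 1 → (0x4ef34c90>>1)&0x7ff = 0x648
kind:3 @ bit 12 → (0x4ef34c90>>12)&0x7 = 0x4  ←
len:17 @ bit 15 → (0x4ef34c90>>15)&0x1ffff = 0x9de6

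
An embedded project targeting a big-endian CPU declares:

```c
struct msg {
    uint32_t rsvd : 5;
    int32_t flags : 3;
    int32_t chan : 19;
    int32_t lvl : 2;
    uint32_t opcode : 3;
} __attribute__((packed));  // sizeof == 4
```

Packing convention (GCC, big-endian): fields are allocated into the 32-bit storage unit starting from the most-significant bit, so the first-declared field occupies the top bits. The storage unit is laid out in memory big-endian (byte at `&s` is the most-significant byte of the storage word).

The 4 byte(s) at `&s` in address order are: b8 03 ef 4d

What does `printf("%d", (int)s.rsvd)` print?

[0]=0xb8 [1]=0x03 [2]=0xef [3]=0x4d (big-endian) → word 0xb803ef4d
rsvd [27+:5] = (word>>27) & 0x1f = 23  ←
flags [24+:3] = (word>>24) & 0x7 = 0
chan [5+:19] = (word>>5) & 0x7ffff = 8058
lvl [3+:2] = (word>>3) & 0x3 = 1
opcode [0+:3] = (word>>0) & 0x7 = 5

23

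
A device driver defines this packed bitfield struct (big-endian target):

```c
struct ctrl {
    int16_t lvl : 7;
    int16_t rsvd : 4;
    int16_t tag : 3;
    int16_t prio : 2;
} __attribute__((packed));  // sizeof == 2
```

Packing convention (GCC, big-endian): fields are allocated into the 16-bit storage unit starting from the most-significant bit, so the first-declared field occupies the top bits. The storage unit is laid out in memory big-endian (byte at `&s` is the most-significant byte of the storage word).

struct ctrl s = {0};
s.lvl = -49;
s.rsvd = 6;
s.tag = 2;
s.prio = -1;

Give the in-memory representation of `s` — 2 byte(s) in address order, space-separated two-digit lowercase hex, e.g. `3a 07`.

[9+:7] lvl=-49 & 0x7f = 0x4f; word=0x9e00
[5+:4] rsvd=6 & 0xf = 0x6; word=0x9ec0
[2+:3] tag=2 & 0x7 = 0x2; word=0x9ec8
[0+:2] prio=-1 & 0x3 = 0x3; word=0x9ecb
word = 0x9ecb → big-endian bytes:
  [0]=0x9e  [1]=0xcb

9e cb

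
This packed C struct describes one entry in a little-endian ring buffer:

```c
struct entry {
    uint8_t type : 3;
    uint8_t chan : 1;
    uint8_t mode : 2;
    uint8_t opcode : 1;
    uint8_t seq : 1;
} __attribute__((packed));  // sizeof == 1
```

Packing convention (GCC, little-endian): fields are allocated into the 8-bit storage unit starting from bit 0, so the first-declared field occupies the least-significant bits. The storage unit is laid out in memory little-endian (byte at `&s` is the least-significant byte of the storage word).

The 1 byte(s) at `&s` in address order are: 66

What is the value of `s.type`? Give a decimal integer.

[0]=0x66 (little-endian) → word 0x66
type:3 @ bit 0 → (0x66>>0)&0x7 = 0x6  ←
chan:1 @ bit 3 → (0x66>>3)&0x1 = 0x0
mode:2 @ bit 4 → (0x66>>4)&0x3 = 0x2
opcode:1 @ bit 6 → (0x66>>6)&0x1 = 0x1
seq:1 @ bit 7 → (0x66>>7)&0x1 = 0x0

6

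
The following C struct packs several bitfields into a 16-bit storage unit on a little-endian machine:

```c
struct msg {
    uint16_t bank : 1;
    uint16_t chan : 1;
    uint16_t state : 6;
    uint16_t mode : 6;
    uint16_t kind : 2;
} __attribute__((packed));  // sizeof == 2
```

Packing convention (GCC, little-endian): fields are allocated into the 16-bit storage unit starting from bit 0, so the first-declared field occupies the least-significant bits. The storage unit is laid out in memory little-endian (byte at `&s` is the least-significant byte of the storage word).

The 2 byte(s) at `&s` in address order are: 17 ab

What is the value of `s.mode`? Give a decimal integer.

[0]=0x17 [1]=0xab (little-endian) → word 0xab17
bank [0+:1] = (word>>0) & 0x1 = 1
chan [1+:1] = (word>>1) & 0x1 = 1
state [2+:6] = (word>>2) & 0x3f = 5
mode [8+:6] = (word>>8) & 0x3f = 43  ←
kind [14+:2] = (word>>14) & 0x3 = 2

43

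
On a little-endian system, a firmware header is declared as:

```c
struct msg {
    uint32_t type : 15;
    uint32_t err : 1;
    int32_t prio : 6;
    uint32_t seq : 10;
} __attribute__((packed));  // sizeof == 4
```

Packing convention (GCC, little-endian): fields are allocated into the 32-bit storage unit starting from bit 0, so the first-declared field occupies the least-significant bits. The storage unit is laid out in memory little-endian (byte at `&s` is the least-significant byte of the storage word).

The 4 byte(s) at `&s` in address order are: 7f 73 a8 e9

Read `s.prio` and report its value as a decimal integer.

[0]=0x7f [1]=0x73 [2]=0xa8 [3]=0xe9 (little-endian) → word 0xe9a8737f
type [0+:15] = (word>>0) & 0x7fff = 29567
err [15+:1] = (word>>15) & 0x1 = 0
prio [16+:6] = (word>>16) & 0x3f = 40  ←
seq [22+:10] = (word>>22) & 0x3ff = 934
prio signed 6b, MSB=1: 40 - 64 = -24

-24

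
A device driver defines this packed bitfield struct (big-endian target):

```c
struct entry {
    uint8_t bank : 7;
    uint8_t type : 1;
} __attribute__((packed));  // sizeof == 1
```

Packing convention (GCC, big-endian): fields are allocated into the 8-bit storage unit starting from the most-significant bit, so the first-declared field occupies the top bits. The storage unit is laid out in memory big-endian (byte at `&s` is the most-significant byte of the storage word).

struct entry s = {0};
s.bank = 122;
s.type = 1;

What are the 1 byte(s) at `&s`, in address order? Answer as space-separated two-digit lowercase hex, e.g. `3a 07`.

f5

[1+:7] bank=122 & 0x7f = 0x7a; word=0xf4
[0+:1] type=1 & 0x1 = 0x1; word=0xf5
word = 0xf5 → big-endian bytes:
  [0]=0xf5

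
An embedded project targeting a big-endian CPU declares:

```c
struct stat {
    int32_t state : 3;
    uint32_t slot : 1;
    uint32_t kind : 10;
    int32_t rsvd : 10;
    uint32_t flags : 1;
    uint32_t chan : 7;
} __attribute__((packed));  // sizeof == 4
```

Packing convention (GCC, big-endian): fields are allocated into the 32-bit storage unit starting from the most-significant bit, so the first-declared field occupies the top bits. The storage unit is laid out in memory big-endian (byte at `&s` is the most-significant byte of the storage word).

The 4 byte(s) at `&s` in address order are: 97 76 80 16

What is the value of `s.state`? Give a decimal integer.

-4

[0]=0x97 [1]=0x76 [2]=0x80 [3]=0x16 (big-endian) → word 0x97768016
state [29+:3] = (word>>29) & 0x7 = 4  ←
slot [28+:1] = (word>>28) & 0x1 = 1
kind [18+:10] = (word>>18) & 0x3ff = 477
rsvd [8+:10] = (word>>8) & 0x3ff = 640
flags [7+:1] = (word>>7) & 0x1 = 0
chan [0+:7] = (word>>0) & 0x7f = 22
state signed 3b, MSB=1: 4 - 8 = -4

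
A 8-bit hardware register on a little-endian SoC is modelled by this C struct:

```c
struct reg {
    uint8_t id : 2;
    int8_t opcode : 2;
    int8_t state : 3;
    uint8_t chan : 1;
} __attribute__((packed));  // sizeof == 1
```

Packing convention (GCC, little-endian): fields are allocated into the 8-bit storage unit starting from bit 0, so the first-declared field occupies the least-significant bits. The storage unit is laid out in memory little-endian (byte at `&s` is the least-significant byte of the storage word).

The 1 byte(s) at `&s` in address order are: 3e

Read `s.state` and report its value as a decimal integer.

3

[0]=0x3e (little-endian) → word 0x3e
id:2 @ bit 0 → (0x3e>>0)&0x3 = 0x2
opcode:2 @ bit 2 → (0x3e>>2)&0x3 = 0x3
state:3 @ bit 4 → (0x3e>>4)&0x7 = 0x3  ←
chan:1 @ bit 7 → (0x3e>>7)&0x1 = 0x0
state signed 3b, MSB=0: value = 3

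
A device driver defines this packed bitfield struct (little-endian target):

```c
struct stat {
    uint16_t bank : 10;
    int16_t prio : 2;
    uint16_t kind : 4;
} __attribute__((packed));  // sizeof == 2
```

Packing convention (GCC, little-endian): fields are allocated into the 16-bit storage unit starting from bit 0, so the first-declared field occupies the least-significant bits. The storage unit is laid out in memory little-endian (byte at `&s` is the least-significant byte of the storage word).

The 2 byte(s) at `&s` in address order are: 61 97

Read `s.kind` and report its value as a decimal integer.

[0]=0x61 [1]=0x97 (little-endian) → word 0x9761
bank:10 @ bit 0 → (0x9761>>0)&0x3ff = 0x361
prio:2 @ bit 10 → (0x9761>>10)&0x3 = 0x1
kind:4 @ bit 12 → (0x9761>>12)&0xf = 0x9  ←

9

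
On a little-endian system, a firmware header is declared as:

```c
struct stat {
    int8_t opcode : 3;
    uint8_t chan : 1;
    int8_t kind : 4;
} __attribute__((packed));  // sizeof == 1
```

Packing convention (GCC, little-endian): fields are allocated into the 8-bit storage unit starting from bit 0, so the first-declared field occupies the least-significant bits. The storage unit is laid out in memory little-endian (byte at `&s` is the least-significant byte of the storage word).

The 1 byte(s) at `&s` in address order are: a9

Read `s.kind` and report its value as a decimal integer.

-6

[0]=0xa9 (little-endian) → word 0xa9
opcode [0+:3] = (word>>0) & 0x7 = 1
chan [3+:1] = (word>>3) & 0x1 = 1
kind [4+:4] = (word>>4) & 0xf = 10  ←
kind signed 4b, MSB=1: 10 - 16 = -6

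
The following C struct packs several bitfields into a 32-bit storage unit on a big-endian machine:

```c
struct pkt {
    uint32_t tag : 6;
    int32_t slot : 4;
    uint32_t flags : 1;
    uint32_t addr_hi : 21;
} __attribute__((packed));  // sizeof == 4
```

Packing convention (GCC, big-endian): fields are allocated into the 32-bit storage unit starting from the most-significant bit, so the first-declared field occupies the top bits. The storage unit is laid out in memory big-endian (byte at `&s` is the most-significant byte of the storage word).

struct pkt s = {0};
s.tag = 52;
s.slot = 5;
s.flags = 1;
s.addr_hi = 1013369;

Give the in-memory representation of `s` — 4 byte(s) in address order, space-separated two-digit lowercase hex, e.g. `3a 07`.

d1 6f 76 79

tag:6 = 52 → 0x34 << 26 → word 0xd0000000
slot:4 = 5 → 0x5 << 22 → word 0xd1400000
flags:1 = 1 → 0x1 << 21 → word 0xd1600000
addr_hi:21 = 1013369 → 0xf7679 << 0 → word 0xd16f7679
word = 0xd16f7679 → big-endian bytes:
  [0]=0xd1  [1]=0x6f  [2]=0x76  [3]=0x79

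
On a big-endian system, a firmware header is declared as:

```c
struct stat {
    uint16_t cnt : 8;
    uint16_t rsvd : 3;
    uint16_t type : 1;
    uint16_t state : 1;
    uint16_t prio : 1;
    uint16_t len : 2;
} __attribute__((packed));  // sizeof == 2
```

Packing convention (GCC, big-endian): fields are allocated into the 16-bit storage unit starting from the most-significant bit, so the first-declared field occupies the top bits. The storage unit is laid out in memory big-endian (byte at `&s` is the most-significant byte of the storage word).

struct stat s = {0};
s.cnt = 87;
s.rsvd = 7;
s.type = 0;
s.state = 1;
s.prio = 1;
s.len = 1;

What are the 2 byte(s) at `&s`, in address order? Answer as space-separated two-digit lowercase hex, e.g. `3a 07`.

57 ed

[8+:8] cnt=87 & 0xff = 0x57; word=0x5700
[5+:3] rsvd=7 & 0x7 = 0x7; word=0x57e0
[4+:1] type=0 & 0x1 = 0x0; word=0x57e0
[3+:1] state=1 & 0x1 = 0x1; word=0x57e8
[2+:1] prio=1 & 0x1 = 0x1; word=0x57ec
[0+:2] len=1 & 0x3 = 0x1; word=0x57ed
word = 0x57ed → big-endian bytes:
  [0]=0x57  [1]=0xed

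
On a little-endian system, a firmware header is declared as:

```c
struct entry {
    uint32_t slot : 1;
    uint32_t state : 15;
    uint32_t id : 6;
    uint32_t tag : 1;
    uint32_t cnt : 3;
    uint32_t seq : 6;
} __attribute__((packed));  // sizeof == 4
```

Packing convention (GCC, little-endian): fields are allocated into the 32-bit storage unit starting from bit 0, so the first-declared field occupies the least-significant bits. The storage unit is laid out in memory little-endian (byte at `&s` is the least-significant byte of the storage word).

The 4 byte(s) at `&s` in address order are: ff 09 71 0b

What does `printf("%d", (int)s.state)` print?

1279

[0]=0xff [1]=0x09 [2]=0x71 [3]=0x0b (little-endian) → word 0x0b7109ff
slot:1 @ bit 0 → (0x0b7109ff>>0)&0x1 = 0x1
state:15 @ bit 1 → (0x0b7109ff>>1)&0x7fff = 0x4ff  ←
id:6 @ bit 16 → (0x0b7109ff>>16)&0x3f = 0x31
tag:1 @ bit 22 → (0x0b7109ff>>22)&0x1 = 0x1
cnt:3 @ bit 23 → (0x0b7109ff>>23)&0x7 = 0x6
seq:6 @ bit 26 → (0x0b7109ff>>26)&0x3f = 0x2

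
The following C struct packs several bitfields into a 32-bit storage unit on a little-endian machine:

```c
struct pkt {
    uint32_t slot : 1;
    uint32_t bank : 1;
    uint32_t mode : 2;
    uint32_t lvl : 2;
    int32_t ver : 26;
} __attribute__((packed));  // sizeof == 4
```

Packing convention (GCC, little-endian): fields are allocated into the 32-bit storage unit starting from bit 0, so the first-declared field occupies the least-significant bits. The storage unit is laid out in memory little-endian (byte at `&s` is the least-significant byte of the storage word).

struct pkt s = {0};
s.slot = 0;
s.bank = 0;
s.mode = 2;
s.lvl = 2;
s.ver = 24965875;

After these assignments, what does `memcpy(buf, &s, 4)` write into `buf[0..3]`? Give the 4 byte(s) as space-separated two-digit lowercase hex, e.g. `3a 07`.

slot (1b) val=0 bits=0x0 at bit 0: 0x00000000
bank (1b) val=0 bits=0x0 at bit 1: 0x00000000
mode (2b) val=2 bits=0x2 at bit 2: 0x00000008
lvl (2b) val=2 bits=0x2 at bit 4: 0x00000028
ver (26b) val=24965875 bits=0x17cf2f3 at bit 6: 0x5f3cbce8
word = 0x5f3cbce8 → little-endian bytes:
  [0]=0xe8  [1]=0xbc  [2]=0x3c  [3]=0x5f

e8 bc 3c 5f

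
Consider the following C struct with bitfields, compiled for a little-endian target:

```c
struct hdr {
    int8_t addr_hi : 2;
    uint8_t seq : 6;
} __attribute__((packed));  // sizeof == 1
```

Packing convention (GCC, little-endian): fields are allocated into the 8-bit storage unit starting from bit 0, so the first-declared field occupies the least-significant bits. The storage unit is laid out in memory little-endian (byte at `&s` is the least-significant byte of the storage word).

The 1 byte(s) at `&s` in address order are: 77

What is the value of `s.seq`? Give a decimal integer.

29

[0]=0x77 (little-endian) → word 0x77
addr_hi [0+:2] = (word>>0) & 0x3 = 3
seq [2+:6] = (word>>2) & 0x3f = 29  ←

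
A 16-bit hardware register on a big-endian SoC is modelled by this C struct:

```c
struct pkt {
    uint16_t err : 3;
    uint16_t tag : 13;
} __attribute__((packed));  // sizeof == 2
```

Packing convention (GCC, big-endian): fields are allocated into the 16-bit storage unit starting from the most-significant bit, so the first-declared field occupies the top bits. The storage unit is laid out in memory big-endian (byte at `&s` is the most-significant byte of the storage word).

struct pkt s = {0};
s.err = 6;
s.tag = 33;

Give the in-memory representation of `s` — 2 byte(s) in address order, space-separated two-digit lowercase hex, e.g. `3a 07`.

[13+:3] err=6 & 0x7 = 0x6; word=0xc000
[0+:13] tag=33 & 0x1fff = 0x21; word=0xc021
word = 0xc021 → big-endian bytes:
  [0]=0xc0  [1]=0x21

c0 21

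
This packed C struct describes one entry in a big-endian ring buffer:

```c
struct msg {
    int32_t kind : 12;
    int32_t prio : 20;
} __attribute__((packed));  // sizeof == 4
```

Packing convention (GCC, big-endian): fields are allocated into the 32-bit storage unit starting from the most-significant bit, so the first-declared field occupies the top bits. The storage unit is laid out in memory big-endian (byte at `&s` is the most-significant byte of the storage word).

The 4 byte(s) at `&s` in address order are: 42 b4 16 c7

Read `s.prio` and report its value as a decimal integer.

267975

[0]=0x42 [1]=0xb4 [2]=0x16 [3]=0xc7 (big-endian) → word 0x42b416c7
kind [20+:12] = (word>>20) & 0xfff = 1067
prio [0+:20] = (word>>0) & 0xfffff = 267975  ←
prio signed 20b, MSB=0: value = 267975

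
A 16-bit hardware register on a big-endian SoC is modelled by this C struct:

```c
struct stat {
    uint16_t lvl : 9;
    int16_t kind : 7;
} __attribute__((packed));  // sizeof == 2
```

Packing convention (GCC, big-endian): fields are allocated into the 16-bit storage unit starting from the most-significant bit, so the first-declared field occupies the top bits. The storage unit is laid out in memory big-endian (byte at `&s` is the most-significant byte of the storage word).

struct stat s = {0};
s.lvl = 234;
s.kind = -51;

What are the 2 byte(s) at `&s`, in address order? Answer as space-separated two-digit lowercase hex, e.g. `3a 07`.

lvl:9 = 234 → 0xea << 7 → word 0x7500
kind:7 = -51 → 0x4d << 0 → word 0x754d
word = 0x754d → big-endian bytes:
  [0]=0x75  [1]=0x4d

75 4d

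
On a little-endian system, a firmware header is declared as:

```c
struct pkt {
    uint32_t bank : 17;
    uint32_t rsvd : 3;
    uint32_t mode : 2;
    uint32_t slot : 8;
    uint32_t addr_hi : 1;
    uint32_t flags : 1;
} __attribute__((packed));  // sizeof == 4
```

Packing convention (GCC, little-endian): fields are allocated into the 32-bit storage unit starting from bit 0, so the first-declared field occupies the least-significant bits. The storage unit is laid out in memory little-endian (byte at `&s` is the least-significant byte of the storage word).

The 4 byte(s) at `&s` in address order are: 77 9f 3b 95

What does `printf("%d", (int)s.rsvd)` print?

[0]=0x77 [1]=0x9f [2]=0x3b [3]=0x95 (little-endian) → word 0x953b9f77
bank [0+:17] = (word>>0) & 0x1ffff = 106359
rsvd [17+:3] = (word>>17) & 0x7 = 5  ←
mode [20+:2] = (word>>20) & 0x3 = 3
slot [22+:8] = (word>>22) & 0xff = 84
addr_hi [30+:1] = (word>>30) & 0x1 = 0
flags [31+:1] = (word>>31) & 0x1 = 1

5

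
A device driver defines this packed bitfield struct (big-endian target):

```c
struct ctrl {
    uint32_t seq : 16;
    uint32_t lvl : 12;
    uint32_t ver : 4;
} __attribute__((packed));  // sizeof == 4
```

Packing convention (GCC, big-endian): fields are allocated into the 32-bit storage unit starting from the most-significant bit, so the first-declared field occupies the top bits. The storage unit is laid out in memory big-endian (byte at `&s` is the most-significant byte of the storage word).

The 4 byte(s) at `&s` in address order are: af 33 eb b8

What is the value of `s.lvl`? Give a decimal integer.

[0]=0xaf [1]=0x33 [2]=0xeb [3]=0xb8 (big-endian) → word 0xaf33ebb8
seq [16+:16] = (word>>16) & 0xffff = 44851
lvl [4+:12] = (word>>4) & 0xfff = 3771  ←
ver [0+:4] = (word>>0) & 0xf = 8

3771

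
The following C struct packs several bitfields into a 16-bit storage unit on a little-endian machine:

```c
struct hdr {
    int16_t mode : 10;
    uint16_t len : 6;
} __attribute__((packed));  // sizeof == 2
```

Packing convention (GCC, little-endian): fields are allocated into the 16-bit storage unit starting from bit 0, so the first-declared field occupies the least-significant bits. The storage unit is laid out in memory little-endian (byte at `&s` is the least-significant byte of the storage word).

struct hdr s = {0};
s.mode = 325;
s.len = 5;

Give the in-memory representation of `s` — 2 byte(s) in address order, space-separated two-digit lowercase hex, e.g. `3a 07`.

45 15

mode:10 = 325 → 0x145 << 0 → word 0x0145
len:6 = 5 → 0x5 << 10 → word 0x1545
word = 0x1545 → little-endian bytes:
  [0]=0x45  [1]=0x15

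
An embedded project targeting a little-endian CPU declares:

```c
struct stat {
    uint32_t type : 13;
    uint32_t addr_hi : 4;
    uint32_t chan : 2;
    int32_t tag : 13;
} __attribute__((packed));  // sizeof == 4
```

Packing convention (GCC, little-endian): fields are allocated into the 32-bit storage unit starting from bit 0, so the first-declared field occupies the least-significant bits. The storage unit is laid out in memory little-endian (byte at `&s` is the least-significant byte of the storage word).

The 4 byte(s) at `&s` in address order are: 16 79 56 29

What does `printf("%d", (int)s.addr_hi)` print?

[0]=0x16 [1]=0x79 [2]=0x56 [3]=0x29 (little-endian) → word 0x29567916
type [0+:13] = (word>>0) & 0x1fff = 6422
addr_hi [13+:4] = (word>>13) & 0xf = 3  ←
chan [17+:2] = (word>>17) & 0x3 = 3
tag [19+:13] = (word>>19) & 0x1fff = 1322

3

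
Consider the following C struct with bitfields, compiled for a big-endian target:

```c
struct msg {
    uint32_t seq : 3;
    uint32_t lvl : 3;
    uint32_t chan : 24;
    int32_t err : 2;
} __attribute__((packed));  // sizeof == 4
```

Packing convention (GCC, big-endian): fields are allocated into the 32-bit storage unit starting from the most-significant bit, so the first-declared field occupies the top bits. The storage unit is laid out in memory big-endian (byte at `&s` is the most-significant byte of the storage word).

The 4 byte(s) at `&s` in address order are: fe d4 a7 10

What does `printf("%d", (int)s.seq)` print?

7

[0]=0xfe [1]=0xd4 [2]=0xa7 [3]=0x10 (big-endian) → word 0xfed4a710
seq:3 @ bit 29 → (0xfed4a710>>29)&0x7 = 0x7  ←
lvl:3 @ bit 26 → (0xfed4a710>>26)&0x7 = 0x7
chan:24 @ bit 2 → (0xfed4a710>>2)&0xffffff = 0xb529c4
err:2 @ bit 0 → (0xfed4a710>>0)&0x3 = 0x0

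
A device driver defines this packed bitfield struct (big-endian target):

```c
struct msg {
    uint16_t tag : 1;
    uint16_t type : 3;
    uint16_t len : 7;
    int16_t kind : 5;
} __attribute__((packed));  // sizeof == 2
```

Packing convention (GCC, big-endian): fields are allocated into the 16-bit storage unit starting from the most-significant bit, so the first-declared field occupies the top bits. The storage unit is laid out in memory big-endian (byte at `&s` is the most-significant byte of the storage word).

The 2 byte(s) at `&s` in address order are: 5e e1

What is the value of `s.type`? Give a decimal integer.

[0]=0x5e [1]=0xe1 (big-endian) → word 0x5ee1
tag:1 @ bit 15 → (0x5ee1>>15)&0x1 = 0x0
type:3 @ bit 12 → (0x5ee1>>12)&0x7 = 0x5  ←
len:7 @ bit 5 → (0x5ee1>>5)&0x7f = 0x77
kind:5 @ bit 0 → (0x5ee1>>0)&0x1f = 0x1

5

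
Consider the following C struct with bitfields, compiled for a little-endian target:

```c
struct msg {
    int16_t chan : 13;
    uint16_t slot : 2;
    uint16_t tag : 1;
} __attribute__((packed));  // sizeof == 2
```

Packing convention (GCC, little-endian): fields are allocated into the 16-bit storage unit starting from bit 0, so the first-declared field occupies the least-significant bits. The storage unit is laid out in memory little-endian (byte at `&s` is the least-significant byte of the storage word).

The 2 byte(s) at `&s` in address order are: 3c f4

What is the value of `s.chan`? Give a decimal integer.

[0]=0x3c [1]=0xf4 (little-endian) → word 0xf43c
chan [0+:13] = (word>>0) & 0x1fff = 5180  ←
slot [13+:2] = (word>>13) & 0x3 = 3
tag [15+:1] = (word>>15) & 0x1 = 1
chan signed 13b, MSB=1: 5180 - 8192 = -3012

-3012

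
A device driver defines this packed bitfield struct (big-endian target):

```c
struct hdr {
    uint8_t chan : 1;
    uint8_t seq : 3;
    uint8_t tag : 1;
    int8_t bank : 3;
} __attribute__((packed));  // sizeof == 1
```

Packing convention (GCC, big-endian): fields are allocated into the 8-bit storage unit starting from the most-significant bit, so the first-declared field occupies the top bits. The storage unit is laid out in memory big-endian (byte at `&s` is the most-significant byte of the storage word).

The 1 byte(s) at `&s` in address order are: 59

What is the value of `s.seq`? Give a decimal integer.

5

[0]=0x59 (big-endian) → word 0x59
chan [7+:1] = (word>>7) & 0x1 = 0
seq [4+:3] = (word>>4) & 0x7 = 5  ←
tag [3+:1] = (word>>3) & 0x1 = 1
bank [0+:3] = (word>>0) & 0x7 = 1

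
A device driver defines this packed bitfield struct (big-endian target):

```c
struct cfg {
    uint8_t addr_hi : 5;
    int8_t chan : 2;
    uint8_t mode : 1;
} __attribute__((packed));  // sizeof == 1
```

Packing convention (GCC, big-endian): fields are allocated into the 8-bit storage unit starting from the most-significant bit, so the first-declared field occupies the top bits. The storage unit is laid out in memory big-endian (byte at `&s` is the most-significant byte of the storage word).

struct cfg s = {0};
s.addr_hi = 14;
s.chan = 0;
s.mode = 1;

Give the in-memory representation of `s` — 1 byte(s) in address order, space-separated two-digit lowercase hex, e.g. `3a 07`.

addr_hi (5b) val=14 bits=0xe at bit 3: 0x70
chan (2b) val=0 bits=0x0 at bit 1: 0x70
mode (1b) val=1 bits=0x1 at bit 0: 0x71
word = 0x71 → big-endian bytes:
  [0]=0x71

71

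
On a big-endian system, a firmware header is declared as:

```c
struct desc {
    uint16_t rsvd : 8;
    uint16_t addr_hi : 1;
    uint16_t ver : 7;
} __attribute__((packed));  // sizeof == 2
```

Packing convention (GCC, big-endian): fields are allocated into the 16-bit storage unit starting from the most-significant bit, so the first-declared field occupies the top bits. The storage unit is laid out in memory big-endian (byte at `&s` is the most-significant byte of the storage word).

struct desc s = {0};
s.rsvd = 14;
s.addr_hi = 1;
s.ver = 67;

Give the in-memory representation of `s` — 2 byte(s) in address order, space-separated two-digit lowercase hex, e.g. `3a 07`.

rsvd:8 = 14 → 0xe << 8 → word 0x0e00
addr_hi:1 = 1 → 0x1 << 7 → word 0x0e80
ver:7 = 67 → 0x43 << 0 → word 0x0ec3
word = 0x0ec3 → big-endian bytes:
  [0]=0x0e  [1]=0xc3

0e c3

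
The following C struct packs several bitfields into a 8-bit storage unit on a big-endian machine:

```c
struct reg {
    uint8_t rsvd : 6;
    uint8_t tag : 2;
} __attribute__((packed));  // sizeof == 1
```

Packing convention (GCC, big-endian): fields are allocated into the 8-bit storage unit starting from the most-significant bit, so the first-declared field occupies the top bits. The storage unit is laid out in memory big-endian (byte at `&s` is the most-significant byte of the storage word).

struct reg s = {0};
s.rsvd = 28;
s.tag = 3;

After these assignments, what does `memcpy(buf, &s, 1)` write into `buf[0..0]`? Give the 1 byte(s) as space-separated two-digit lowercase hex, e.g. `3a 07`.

73

[2+:6] rsvd=28 & 0x3f = 0x1c; word=0x70
[0+:2] tag=3 & 0x3 = 0x3; word=0x73
word = 0x73 → big-endian bytes:
  [0]=0x73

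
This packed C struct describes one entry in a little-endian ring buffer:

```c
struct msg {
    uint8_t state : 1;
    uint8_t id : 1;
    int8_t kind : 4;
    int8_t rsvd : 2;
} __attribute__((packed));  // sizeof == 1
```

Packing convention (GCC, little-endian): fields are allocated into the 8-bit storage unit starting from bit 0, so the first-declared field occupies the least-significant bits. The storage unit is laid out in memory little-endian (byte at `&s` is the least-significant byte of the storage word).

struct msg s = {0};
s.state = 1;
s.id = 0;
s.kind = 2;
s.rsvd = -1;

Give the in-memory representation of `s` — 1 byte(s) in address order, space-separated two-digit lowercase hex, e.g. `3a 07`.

c9

state:1 = 1 → 0x1 << 0 → word 0x01
id:1 = 0 → 0x0 << 1 → word 0x01
kind:4 = 2 → 0x2 << 2 → word 0x09
rsvd:2 = -1 → 0x3 << 6 → word 0xc9
word = 0xc9 → little-endian bytes:
  [0]=0xc9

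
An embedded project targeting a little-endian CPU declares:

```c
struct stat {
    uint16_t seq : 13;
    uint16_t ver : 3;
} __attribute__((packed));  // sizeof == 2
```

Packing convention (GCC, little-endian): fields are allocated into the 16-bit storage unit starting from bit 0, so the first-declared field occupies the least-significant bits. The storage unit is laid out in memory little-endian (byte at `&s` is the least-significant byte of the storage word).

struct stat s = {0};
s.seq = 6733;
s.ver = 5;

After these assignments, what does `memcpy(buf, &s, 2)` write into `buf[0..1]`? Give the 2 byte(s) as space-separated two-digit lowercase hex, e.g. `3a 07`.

4d ba

seq (13b) val=6733 bits=0x1a4d at bit 0: 0x1a4d
ver (3b) val=5 bits=0x5 at bit 13: 0xba4d
word = 0xba4d → little-endian bytes:
  [0]=0x4d  [1]=0xba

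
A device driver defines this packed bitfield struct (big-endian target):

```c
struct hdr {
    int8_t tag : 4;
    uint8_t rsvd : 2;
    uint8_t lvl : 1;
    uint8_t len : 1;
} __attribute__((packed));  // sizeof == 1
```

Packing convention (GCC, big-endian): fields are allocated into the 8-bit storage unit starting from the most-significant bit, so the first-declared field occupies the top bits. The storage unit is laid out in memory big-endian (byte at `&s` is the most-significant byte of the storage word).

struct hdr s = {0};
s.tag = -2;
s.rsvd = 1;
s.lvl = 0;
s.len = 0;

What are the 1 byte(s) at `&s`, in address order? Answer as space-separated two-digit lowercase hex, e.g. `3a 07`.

e4

tag:4 = -2 → 0xe << 4 → word 0xe0
rsvd:2 = 1 → 0x1 << 2 → word 0xe4
lvl:1 = 0 → 0x0 << 1 → word 0xe4
len:1 = 0 → 0x0 << 0 → word 0xe4
word = 0xe4 → big-endian bytes:
  [0]=0xe4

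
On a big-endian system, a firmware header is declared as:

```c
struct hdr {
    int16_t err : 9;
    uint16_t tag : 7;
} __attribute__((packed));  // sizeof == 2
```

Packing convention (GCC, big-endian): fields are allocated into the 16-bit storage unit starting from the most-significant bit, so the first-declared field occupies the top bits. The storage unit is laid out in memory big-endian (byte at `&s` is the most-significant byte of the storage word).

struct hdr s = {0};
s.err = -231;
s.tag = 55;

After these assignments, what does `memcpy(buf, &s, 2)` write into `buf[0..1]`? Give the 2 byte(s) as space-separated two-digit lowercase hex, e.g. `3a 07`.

8c b7

[7+:9] err=-231 & 0x1ff = 0x119; word=0x8c80
[0+:7] tag=55 & 0x7f = 0x37; word=0x8cb7
word = 0x8cb7 → big-endian bytes:
  [0]=0x8c  [1]=0xb7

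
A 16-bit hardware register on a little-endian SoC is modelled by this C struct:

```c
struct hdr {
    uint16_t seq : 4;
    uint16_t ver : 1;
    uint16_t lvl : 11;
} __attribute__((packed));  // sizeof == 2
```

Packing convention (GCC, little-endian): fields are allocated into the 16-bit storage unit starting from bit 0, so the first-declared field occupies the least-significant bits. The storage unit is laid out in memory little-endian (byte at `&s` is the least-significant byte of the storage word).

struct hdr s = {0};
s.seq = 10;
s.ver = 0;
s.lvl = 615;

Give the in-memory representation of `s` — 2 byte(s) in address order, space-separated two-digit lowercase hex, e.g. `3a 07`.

ea 4c

[0+:4] seq=10 & 0xf = 0xa; word=0x000a
[4+:1] ver=0 & 0x1 = 0x0; word=0x000a
[5+:11] lvl=615 & 0x7ff = 0x267; word=0x4cea
word = 0x4cea → little-endian bytes:
  [0]=0xea  [1]=0x4c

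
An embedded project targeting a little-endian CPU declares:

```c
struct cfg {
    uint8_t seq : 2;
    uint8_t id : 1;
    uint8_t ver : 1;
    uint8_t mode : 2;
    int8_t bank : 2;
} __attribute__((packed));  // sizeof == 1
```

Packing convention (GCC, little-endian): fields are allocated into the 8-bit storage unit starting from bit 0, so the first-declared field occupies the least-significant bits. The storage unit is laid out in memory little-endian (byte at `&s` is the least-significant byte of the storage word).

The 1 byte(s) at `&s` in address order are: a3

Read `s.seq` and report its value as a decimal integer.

3

[0]=0xa3 (little-endian) → word 0xa3
seq [0+:2] = (word>>0) & 0x3 = 3  ←
id [2+:1] = (word>>2) & 0x1 = 0
ver [3+:1] = (word>>3) & 0x1 = 0
mode [4+:2] = (word>>4) & 0x3 = 2
bank [6+:2] = (word>>6) & 0x3 = 2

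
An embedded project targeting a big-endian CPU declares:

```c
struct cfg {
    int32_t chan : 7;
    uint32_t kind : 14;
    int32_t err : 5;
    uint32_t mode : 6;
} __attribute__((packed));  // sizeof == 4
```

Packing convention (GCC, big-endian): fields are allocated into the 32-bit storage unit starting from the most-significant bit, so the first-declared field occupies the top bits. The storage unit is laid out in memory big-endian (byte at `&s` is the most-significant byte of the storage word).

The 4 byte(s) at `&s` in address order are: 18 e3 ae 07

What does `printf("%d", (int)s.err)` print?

[0]=0x18 [1]=0xe3 [2]=0xae [3]=0x07 (big-endian) → word 0x18e3ae07
chan:7 @ bit 25 → (0x18e3ae07>>25)&0x7f = 0xc
kind:14 @ bit 11 → (0x18e3ae07>>11)&0x3fff = 0x1c75
err:5 @ bit 6 → (0x18e3ae07>>6)&0x1f = 0x18  ←
mode:6 @ bit 0 → (0x18e3ae07>>0)&0x3f = 0x7
err signed 5b, MSB=1: 24 - 32 = -8

-8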